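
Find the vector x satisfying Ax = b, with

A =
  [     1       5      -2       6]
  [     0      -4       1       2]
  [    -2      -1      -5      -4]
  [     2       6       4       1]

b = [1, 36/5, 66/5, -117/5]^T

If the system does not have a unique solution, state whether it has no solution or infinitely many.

x_1 = -3/5, x_2 = -2, x_3 = -14/5, x_4 = 1

Row-reduce the augmented matrix:
R3 ← R3 + 2·R1.
R4 ← R4 − 2·R1.
R2 ← R2 / (-4).
R1 ← R1 − 5·R2.
R3 ← R3 − 9·R2.
R4 ← R4 + 4·R2.
R3 ← R3 / (-27/4).
R1 ← R1 + 3/4·R3.
R2 ← R2 + 1/4·R3.
R4 ← R4 − 7·R3.
R4 ← R4 / (-1/27).
R1 ← R1 − 64/9·R4.
R2 ← R2 + 26/27·R4.
R3 ← R3 + 50/27·R4.
Reading off the reduced rows gives x_1 = -3/5, x_2 = -2, x_3 = -14/5, x_4 = 1.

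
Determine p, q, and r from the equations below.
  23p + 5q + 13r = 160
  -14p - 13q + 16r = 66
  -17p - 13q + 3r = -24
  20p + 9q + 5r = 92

p = 4, q = -2, r = 6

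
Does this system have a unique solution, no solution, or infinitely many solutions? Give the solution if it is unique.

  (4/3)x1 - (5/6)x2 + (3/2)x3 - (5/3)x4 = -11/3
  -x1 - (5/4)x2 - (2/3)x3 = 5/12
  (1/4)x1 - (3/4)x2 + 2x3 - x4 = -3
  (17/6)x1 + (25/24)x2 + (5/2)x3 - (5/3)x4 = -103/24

Row-reduce:
R1 ← R1 / (4/3).
R2 ← R2 + 1·R1.
R3 ← R3 − 1/4·R1.
R4 ← R4 − 17/6·R1.
R2 ← R2 / (-15/8).
R1 ← R1 + 5/8·R2.
R3 ← R3 + 19/32·R2.
R4 ← R4 − 45/16·R2.
R3 ← R3 / (1133/720).
R1 ← R1 − 35/36·R3.
R2 ← R2 + 11/45·R3.
Rank is 3 with 4 unknowns, leaving x4 free.

infinitely many solutions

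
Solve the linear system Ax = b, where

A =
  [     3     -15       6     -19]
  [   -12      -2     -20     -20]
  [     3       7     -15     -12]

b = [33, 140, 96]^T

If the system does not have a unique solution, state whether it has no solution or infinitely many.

infinitely many solutions

Row-reduce:
R1 ← R1 / (3).
R2 ← R2 + 12·R1.
R3 ← R3 − 3·R1.
R2 ← R2 / (-62).
R1 ← R1 + 5·R2.
R3 ← R3 − 22·R2.
R3 ← R3 / (-607/31).
R1 ← R1 − 52/31·R3.
R2 ← R2 + 2/31·R3.
Rank is 3 with 4 unknowns, leaving x_4 free.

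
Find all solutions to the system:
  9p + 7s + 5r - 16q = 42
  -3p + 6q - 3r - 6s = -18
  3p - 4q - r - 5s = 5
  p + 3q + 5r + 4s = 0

no solution

Row-reduce:
R1 ← R1 / (9).
R2 ← R2 + 3·R1.
R3 ← R3 − 3·R1.
R4 ← R4 − 1·R1.
R2 ← R2 / (2/3).
R1 ← R1 + 16/9·R2.
R3 ← R3 − 4/3·R2.
R4 ← R4 − 43/9·R2.
Swap R3 and R4.
R3 ← R3 / (14).
R1 ← R1 + 3·R3.
R2 ← R2 + 2·R3.
Row 4 reduces to 0 = -1, a contradiction. The system is inconsistent.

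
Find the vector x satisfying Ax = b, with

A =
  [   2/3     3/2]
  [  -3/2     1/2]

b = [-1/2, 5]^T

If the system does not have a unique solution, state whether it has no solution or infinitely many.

x_1 = -3, x_2 = 1

Row-reduce the augmented matrix:
R1 ← R1 / (2/3).
R2 ← R2 + 3/2·R1.
R2 ← R2 / (31/8).
R1 ← R1 − 9/4·R2.
Reading off the reduced rows gives x_1 = -3, x_2 = 1.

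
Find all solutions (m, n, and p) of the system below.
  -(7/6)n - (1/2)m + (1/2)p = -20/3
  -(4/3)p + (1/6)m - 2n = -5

Row-reduce:
R1 ← R1 / (-1/2).
R2 ← R2 − 1/6·R1.
R2 ← R2 / (-43/18).
R1 ← R1 − 7/3·R2.
Rank is 2 with 3 unknowns, leaving p free.

infinitely many solutions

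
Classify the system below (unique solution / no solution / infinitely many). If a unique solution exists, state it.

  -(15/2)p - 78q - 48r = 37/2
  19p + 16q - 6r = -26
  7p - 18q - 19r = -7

no solution

Row-reduce:
R1 ← R1 / (-15/2).
R2 ← R2 − 19·R1.
R3 ← R3 − 7·R1.
R2 ← R2 / (-908/5).
R1 ← R1 − 52/5·R2.
R3 ← R3 + 454/5·R2.
Row 3 reduces to 0 = -1/6, a contradiction. The system is inconsistent.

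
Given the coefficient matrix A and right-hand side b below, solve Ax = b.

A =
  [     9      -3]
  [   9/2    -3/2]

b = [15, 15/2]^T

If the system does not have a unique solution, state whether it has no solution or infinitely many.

infinitely many solutions

Row-reduce:
R1 ← R1 / (9).
R2 ← R2 − 9/2·R1.
Rank is 1 with 2 unknowns, leaving x_2 free.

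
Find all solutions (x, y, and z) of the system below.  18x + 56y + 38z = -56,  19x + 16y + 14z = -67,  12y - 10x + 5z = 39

infinitely many solutions

Row-reduce:
R1 ← R1 / (18).
R2 ← R2 − 19·R1.
R3 ← R3 + 10·R1.
R2 ← R2 / (-388/9).
R1 ← R1 − 28/9·R2.
R3 ← R3 − 388/9·R2.
Rank is 2 with 3 unknowns, leaving z free.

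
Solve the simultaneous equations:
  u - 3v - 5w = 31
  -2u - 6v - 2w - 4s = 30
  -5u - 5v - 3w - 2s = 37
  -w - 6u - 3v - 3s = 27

u = -2, v = -1, w = -6, s = -2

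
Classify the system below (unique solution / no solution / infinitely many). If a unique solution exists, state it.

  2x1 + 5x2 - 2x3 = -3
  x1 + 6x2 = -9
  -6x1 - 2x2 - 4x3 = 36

Row-reduce the augmented matrix:
R1 ← R1 / (2).
R2 ← R2 − 1·R1.
R3 ← R3 + 6·R1.
R2 ← R2 / (7/2).
R1 ← R1 − 5/2·R2.
R3 ← R3 − 13·R2.
R3 ← R3 / (-96/7).
R1 ← R1 + 12/7·R3.
R2 ← R2 − 2/7·R3.
Reading off the reduced rows gives x1 = -3, x2 = -1, x3 = -4.

x1 = -3, x2 = -1, x3 = -4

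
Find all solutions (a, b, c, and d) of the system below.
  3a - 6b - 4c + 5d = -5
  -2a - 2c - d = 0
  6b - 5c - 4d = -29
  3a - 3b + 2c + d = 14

Row-reduce the augmented matrix:
R1 ← R1 / (3).
R2 ← R2 + 2·R1.
R4 ← R4 − 3·R1.
R2 ← R2 / (-4).
R1 ← R1 + 2·R2.
R3 ← R3 − 6·R2.
R4 ← R4 − 3·R2.
R3 ← R3 / (-12).
R1 ← R1 − 1·R3.
R2 ← R2 − 7/6·R3.
R4 ← R4 − 5/2·R3.
R4 ← R4 / (-113/48).
R1 ← R1 − 11/24·R4.
R2 ← R2 + 91/144·R4.
R3 ← R3 − 1/24·R4.
Reading off the reduced rows gives a = -1, b = -5, c = 3, d = -4.

a = -1, b = -5, c = 3, d = -4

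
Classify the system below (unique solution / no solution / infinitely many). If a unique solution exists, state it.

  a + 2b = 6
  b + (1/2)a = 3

Row-reduce:
R2 ← R2 − 1/2·R1.
Rank is 1 with 2 unknowns, leaving b free.

infinitely many solutions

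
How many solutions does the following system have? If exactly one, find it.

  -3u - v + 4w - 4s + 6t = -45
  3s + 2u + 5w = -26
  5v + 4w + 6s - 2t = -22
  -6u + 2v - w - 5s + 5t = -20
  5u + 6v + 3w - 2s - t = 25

u = 5, v = 2, w = -6, s = -2, t = -2

Row-reduce the augmented matrix:
R1 ← R1 / (-3).
R2 ← R2 − 2·R1.
R4 ← R4 + 6·R1.
R5 ← R5 − 5·R1.
R2 ← R2 / (-2/3).
R1 ← R1 − 1/3·R2.
R3 ← R3 − 5·R2.
R4 ← R4 − 4·R2.
R5 ← R5 − 13/3·R2.
R3 ← R3 / (123/2).
R1 ← R1 − 5/2·R3.
R2 ← R2 + 23/2·R3.
R4 ← R4 − 37·R3.
R5 ← R5 − 119/2·R3.
R4 ← R4 / (-14/123).
R1 ← R1 − 142/123·R4.
R2 ← R2 − 134/123·R4.
R3 ← R3 − 17/123·R4.
R5 ← R5 + 1811/123·R4.
R5 ← R5 / (-169/14).
R1 ← R1 − 3/7·R5.
R2 ← R2 − 5/7·R5.
R3 ← R3 − 9/14·R5.
R4 ← R4 + 19/14·R5.
Reading off the reduced rows gives u = 5, v = 2, w = -6, s = -2, t = -2.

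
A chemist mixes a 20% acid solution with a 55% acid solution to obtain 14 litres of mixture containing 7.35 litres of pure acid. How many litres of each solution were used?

litres of solution A: 1, litres of solution B: 13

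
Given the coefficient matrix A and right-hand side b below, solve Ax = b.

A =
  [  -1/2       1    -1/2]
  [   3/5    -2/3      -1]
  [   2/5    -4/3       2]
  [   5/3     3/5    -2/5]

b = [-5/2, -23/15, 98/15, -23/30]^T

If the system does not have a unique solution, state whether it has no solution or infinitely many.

Row-reduce the augmented matrix:
R1 ← R1 / (-1/2).
R2 ← R2 − 3/5·R1.
R3 ← R3 − 2/5·R1.
R4 ← R4 − 5/3·R1.
R2 ← R2 / (8/15).
R1 ← R1 + 2·R2.
R3 ← R3 + 8/15·R2.
R4 ← R4 − 59/15·R2.
Swap R3 and R4.
R3 ← R3 / (146/15).
R1 ← R1 + 5·R3.
R2 ← R2 + 3·R3.
R4 reduces to 0 = 0, so the extra equation is consistent.
Reading off the reduced rows gives x_1 = 1/2, x_2 = -1, x_3 = 5/2.

x_1 = 1/2, x_2 = -1, x_3 = 5/2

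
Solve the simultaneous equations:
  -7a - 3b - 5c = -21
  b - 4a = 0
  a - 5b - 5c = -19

Row-reduce:
R1 ← R1 / (-7).
R2 ← R2 + 4·R1.
R3 ← R3 − 1·R1.
R2 ← R2 / (19/7).
R1 ← R1 − 3/7·R2.
R3 ← R3 + 38/7·R2.
Row 3 reduces to 0 = 2, a contradiction. The system is inconsistent.

no solution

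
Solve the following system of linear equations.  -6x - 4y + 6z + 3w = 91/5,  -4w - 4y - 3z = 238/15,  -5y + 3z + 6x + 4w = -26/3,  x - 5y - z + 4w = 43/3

Row-reduce the augmented matrix:
R1 ← R1 / (-6).
R3 ← R3 − 6·R1.
R4 ← R4 − 1·R1.
R2 ← R2 / (-4).
R1 ← R1 − 2/3·R2.
R3 ← R3 + 9·R2.
R4 ← R4 + 17/3·R2.
R3 ← R3 / (63/4).
R1 ← R1 + 3/2·R3.
R2 ← R2 − 3/4·R3.
R4 ← R4 − 17/4·R3.
R4 ← R4 / (737/126).
R1 ← R1 − 5/14·R4.
R2 ← R2 − 5/21·R4.
R3 ← R3 − 64/63·R4.
Reading off the reduced rows gives x = -3, y = -14/5, z = -2, w = 1/3.

x = -3, y = -14/5, z = -2, w = 1/3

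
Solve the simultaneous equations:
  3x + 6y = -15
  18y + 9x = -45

infinitely many solutions

Row-reduce:
R1 ← R1 / (3).
R2 ← R2 − 9·R1.
Rank is 1 with 2 unknowns, leaving y free.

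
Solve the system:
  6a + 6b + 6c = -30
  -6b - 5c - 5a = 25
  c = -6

a = 1, b = 0, c = -6

Row-reduce the augmented matrix:
R1 ← R1 / (6).
R2 ← R2 + 5·R1.
R2 ← R2 / (-1).
R1 ← R1 − 1·R2.
R1 ← R1 − 1·R3.
Reading off the reduced rows gives a = 1, b = 0, c = -6.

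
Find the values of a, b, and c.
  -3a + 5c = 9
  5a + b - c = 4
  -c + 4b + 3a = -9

Row-reduce the augmented matrix:
R1 ← R1 / (-3).
R2 ← R2 − 5·R1.
R3 ← R3 − 3·R1.
R3 ← R3 − 4·R2.
R3 ← R3 / (-76/3).
R1 ← R1 + 5/3·R3.
R2 ← R2 − 22/3·R3.
Reading off the reduced rows gives a = 2, b = -3, c = 3.

a = 2, b = -3, c = 3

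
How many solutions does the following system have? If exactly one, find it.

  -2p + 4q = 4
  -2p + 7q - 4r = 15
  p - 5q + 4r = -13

infinitely many solutions

Row-reduce:
R1 ← R1 / (-2).
R2 ← R2 + 2·R1.
R3 ← R3 − 1·R1.
R2 ← R2 / (3).
R1 ← R1 + 2·R2.
R3 ← R3 + 3·R2.
Rank is 2 with 3 unknowns, leaving r free.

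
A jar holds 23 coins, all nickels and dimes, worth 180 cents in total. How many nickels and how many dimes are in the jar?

nickels: 10, dimes: 13

Let n = nickels, d = dimes.
  n + d = 23
  5n + 10d = 180
Row-reduce the augmented matrix:
R2 ← R2 − 5·R1.
R2 ← R2 / (5).
R1 ← R1 − 1·R2.
Reading off the reduced rows gives n = 10, d = 13.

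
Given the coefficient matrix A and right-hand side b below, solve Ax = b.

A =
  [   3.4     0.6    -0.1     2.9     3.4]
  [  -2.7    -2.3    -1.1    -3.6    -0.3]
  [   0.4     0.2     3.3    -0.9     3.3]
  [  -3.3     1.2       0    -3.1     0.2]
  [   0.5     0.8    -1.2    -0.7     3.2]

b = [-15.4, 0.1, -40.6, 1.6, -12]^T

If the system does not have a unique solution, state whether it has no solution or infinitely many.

Row-reduce the augmented matrix:
R1 ← R1 / (17/5).
R2 ← R2 + 27/10·R1.
R3 ← R3 − 2/5·R1.
R4 ← R4 + 33/10·R1.
R5 ← R5 − 1/2·R1.
R2 ← R2 / (-31/17).
R1 ← R1 − 3/17·R2.
R3 ← R3 − 11/85·R2.
R4 ← R4 − 303/170·R2.
R5 ← R5 − 121/170·R2.
R3 ← R3 / (10007/3100).
R1 ← R1 + 89/620·R3.
R2 ← R2 − 401/620·R3.
R4 ← R4 + 7749/6200·R3.
R5 ← R5 + 10203/6200·R3.
R4 ← R4 / (-207071/100070).
R1 ← R1 − 6686/10007·R4.
R2 ← R2 − 9791/10007·R4.
R3 ← R3 + 4133/10007·R4.
R5 ← R5 + 231403/100070·R4.
R5 ← R5 / (-5506367/2070710).
R1 ← R1 − 1507537/414142·R5.
R2 ← R2 − 288839/207071·R5.
R3 ← R3 + 187573/414142·R5.
R4 ← R4 + 1407899/414142·R5.
Reading off the reduced rows gives x_1 = -6, x_2 = 1, x_3 = -6, x_4 = 6, x_5 = -4.

x_1 = -6, x_2 = 1, x_3 = -6, x_4 = 6, x_5 = -4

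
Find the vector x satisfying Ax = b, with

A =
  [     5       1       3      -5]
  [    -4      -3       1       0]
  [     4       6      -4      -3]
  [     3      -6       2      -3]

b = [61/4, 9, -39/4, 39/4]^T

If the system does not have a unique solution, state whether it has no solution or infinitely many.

Row-reduce the augmented matrix:
R1 ← R1 / (5).
R2 ← R2 + 4·R1.
R3 ← R3 − 4·R1.
R4 ← R4 − 3·R1.
R2 ← R2 / (-11/5).
R1 ← R1 − 1/5·R2.
R3 ← R3 − 26/5·R2.
R4 ← R4 + 33/5·R2.
R3 ← R3 / (18/11).
R1 ← R1 − 10/11·R3.
R2 ← R2 + 17/11·R3.
R4 ← R4 + 10·R3.
R4 ← R4 / (-119/3).
R1 ← R1 − 10/3·R4.
R2 ← R2 + 37/6·R4.
R3 ← R3 + 31/6·R4.
Reading off the reduced rows gives x_1 = -3/2, x_2 = 0, x_3 = 3, x_4 = -11/4.

x_1 = -3/2, x_2 = 0, x_3 = 3, x_4 = -11/4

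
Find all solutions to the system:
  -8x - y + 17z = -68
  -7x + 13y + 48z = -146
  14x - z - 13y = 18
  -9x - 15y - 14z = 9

Row-reduce:
R1 ← R1 / (-8).
R2 ← R2 + 7·R1.
R3 ← R3 − 14·R1.
R4 ← R4 + 9·R1.
R2 ← R2 / (111/8).
R1 ← R1 − 1/8·R2.
R3 ← R3 + 59/4·R2.
R4 ← R4 + 111/8·R2.
R3 ← R3 / (7100/111).
R1 ← R1 + 269/111·R3.
R2 ← R2 − 265/111·R3.
Row 4 reduces to 0 = -1, a contradiction. The system is inconsistent.

no solution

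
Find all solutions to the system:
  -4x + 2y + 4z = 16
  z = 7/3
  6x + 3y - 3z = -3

x = -1/2, y = 7/3, z = 7/3

Row-reduce the augmented matrix:
R1 ← R1 / (-4).
R3 ← R3 − 6·R1.
Swap R2 and R3.
R2 ← R2 / (6).
R1 ← R1 + 1/2·R2.
R1 ← R1 + 3/4·R3.
R2 ← R2 − 1/2·R3.
Reading off the reduced rows gives x = -1/2, y = 7/3, z = 7/3.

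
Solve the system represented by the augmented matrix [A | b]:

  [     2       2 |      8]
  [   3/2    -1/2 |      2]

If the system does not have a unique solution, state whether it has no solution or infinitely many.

x_1 = 2, x_2 = 2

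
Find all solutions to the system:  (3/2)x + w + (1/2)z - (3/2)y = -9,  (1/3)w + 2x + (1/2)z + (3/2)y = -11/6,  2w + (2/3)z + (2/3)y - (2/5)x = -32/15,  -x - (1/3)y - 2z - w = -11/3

x = -3, y = 2, z = 5, w = -4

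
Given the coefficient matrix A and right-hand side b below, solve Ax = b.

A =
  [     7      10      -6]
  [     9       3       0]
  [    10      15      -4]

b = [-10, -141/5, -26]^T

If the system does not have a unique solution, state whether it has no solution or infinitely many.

x_1 = -3, x_2 = -2/5, x_3 = -5/2

Row-reduce the augmented matrix:
R1 ← R1 / (7).
R2 ← R2 − 9·R1.
R3 ← R3 − 10·R1.
R2 ← R2 / (-69/7).
R1 ← R1 − 10/7·R2.
R3 ← R3 − 5/7·R2.
R3 ← R3 / (118/23).
R1 ← R1 − 6/23·R3.
R2 ← R2 + 18/23·R3.
Reading off the reduced rows gives x_1 = -3, x_2 = -2/5, x_3 = -5/2.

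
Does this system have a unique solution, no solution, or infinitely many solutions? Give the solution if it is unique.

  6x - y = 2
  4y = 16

x = 1, y = 4

From equation 1: y = -2 + 6·x.
Substitute into equation 2 and solve: x = 1.
Then y = 4.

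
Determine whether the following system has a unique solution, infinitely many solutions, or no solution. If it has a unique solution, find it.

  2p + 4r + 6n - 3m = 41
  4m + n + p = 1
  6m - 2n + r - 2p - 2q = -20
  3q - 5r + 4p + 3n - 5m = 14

Row-reduce:
R1 ← R1 / (-3).
R2 ← R2 − 4·R1.
R3 ← R3 − 6·R1.
R4 ← R4 + 5·R1.
R2 ← R2 / (9).
R1 ← R1 + 2·R2.
R3 ← R3 − 10·R2.
R4 ← R4 + 7·R2.
R3 ← R3 / (-56/27).
R1 ← R1 − 4/27·R3.
R2 ← R2 − 11/27·R3.
R4 ← R4 − 95/27·R3.
R4 ← R4 / (-11/28).
R1 ← R1 + 1/7·R4.
R2 ← R2 + 11/28·R4.
R3 ← R3 − 27/28·R4.
Rank is 4 with 5 unknowns, leaving r free.

infinitely many solutions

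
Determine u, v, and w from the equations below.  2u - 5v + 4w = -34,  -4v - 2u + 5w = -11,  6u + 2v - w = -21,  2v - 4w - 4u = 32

Row-reduce the augmented matrix:
R1 ← R1 / (2).
R2 ← R2 + 2·R1.
R3 ← R3 − 6·R1.
R4 ← R4 + 4·R1.
R2 ← R2 / (-9).
R1 ← R1 + 5/2·R2.
R3 ← R3 − 17·R2.
R4 ← R4 + 8·R2.
R3 ← R3 / (4).
R1 ← R1 + 1/2·R3.
R2 ← R2 + 1·R3.
R4 ← R4 + 4·R3.
R4 reduces to 0 = 0, so the extra equation is consistent.
Reading off the reduced rows gives u = -5, v = 4, w = -1.

u = -5, v = 4, w = -1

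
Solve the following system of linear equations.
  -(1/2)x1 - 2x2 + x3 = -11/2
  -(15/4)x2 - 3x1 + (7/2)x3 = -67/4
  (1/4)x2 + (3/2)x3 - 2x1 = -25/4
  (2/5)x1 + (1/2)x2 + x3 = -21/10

no solution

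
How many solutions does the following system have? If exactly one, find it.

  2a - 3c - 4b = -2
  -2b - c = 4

Row-reduce:
R1 ← R1 / (2).
R2 ← R2 / (-2).
R1 ← R1 + 2·R2.
Rank is 2 with 3 unknowns, leaving c free.

infinitely many solutions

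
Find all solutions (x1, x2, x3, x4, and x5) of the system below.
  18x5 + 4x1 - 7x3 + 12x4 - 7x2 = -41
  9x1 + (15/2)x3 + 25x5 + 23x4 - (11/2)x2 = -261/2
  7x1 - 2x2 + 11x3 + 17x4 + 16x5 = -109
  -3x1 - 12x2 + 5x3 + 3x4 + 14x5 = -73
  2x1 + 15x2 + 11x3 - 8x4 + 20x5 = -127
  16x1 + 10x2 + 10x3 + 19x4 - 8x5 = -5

no solution

Row-reduce:
R1 ← R1 / (4).
R2 ← R2 − 9·R1.
R3 ← R3 − 7·R1.
R4 ← R4 + 3·R1.
R5 ← R5 − 2·R1.
R6 ← R6 − 16·R1.
R2 ← R2 / (41/4).
R1 ← R1 + 7/4·R2.
R3 ← R3 − 41/4·R2.
R4 ← R4 + 69/4·R2.
R5 ← R5 − 37/2·R2.
R6 ← R6 − 38·R2.
Swap R3 and R4.
R3 ← R3 / (1594/41).
R1 ← R1 − 91/41·R3.
R2 ← R2 − 93/41·R3.
R5 ← R5 + 1126/41·R3.
R6 ← R6 + 1976/41·R3.
Swap R4 and R5.
R4 ← R4 / (-2438/797).
R1 ← R1 − 1607/797·R4.
R2 ← R2 + 556/797·R4.
R3 ← R3 − 108/797·R4.
R6 ← R6 + 6089/797·R4.
Swap R5 and R6.
R5 ← R5 / (-147038/1219).
R1 ← R1 − 34281/1219·R5.
R2 ← R2 + 13057/1219·R5.
R3 ← R3 − 2203/1219·R5.
R4 ← R4 + 15930/1219·R5.
Row 6 reduces to 0 = 1, a contradiction. The system is inconsistent.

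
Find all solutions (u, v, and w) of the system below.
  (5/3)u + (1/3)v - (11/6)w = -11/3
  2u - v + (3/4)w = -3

infinitely many solutions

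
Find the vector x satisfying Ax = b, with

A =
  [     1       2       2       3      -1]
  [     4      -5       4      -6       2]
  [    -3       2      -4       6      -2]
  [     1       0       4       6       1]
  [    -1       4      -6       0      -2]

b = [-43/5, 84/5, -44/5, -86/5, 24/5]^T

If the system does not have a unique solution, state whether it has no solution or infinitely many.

x_1 = 2, x_2 = -2, x_3 = -9/5, x_4 = -5/3, x_5 = -2

Row-reduce the augmented matrix:
R2 ← R2 − 4·R1.
R3 ← R3 + 3·R1.
R4 ← R4 − 1·R1.
R5 ← R5 + 1·R1.
R2 ← R2 / (-13).
R1 ← R1 − 2·R2.
R3 ← R3 − 8·R2.
R4 ← R4 + 2·R2.
R5 ← R5 − 6·R2.
R3 ← R3 / (-6/13).
R1 ← R1 − 18/13·R3.
R2 ← R2 − 4/13·R3.
R4 ← R4 − 34/13·R3.
R5 ← R5 + 76/13·R3.
R4 ← R4 / (28).
R1 ← R1 − 12·R4.
R2 ← R2 − 4·R4.
R3 ← R3 + 17/2·R4.
R5 ← R5 + 55·R4.
R5 ← R5 / (109/28).
R1 ← R1 + 9/7·R5.
R2 ← R2 + 3/7·R5.
R3 ← R3 − 51/56·R5.
R4 ← R4 + 19/84·R5.
Reading off the reduced rows gives x_1 = 2, x_2 = -2, x_3 = -9/5, x_4 = -5/3, x_5 = -2.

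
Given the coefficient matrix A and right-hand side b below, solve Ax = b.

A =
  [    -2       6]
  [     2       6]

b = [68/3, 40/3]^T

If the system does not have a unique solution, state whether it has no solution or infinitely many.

Row-reduce the augmented matrix:
R1 ← R1 / (-2).
R2 ← R2 − 2·R1.
R2 ← R2 / (12).
R1 ← R1 + 3·R2.
Reading off the reduced rows gives x_1 = -7/3, x_2 = 3.

x_1 = -7/3, x_2 = 3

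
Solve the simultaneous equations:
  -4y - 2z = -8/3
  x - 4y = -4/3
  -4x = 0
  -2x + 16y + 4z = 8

x = 0, y = 1/3, z = 2/3

Row-reduce the augmented matrix:
Swap R1 and R2.
R3 ← R3 + 4·R1.
R4 ← R4 + 2·R1.
R2 ← R2 / (-4).
R1 ← R1 + 4·R2.
R3 ← R3 + 16·R2.
R4 ← R4 − 8·R2.
R3 ← R3 / (8).
R1 ← R1 − 2·R3.
R2 ← R2 − 1/2·R3.
R4 reduces to 0 = 0, so the extra equation is consistent.
Reading off the reduced rows gives x = 0, y = 1/3, z = 2/3.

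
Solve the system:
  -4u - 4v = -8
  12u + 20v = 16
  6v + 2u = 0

u = 3, v = -1

Row-reduce the augmented matrix:
R1 ← R1 / (-4).
R2 ← R2 − 12·R1.
R3 ← R3 − 2·R1.
R2 ← R2 / (8).
R1 ← R1 − 1·R2.
R3 ← R3 − 4·R2.
R3 reduces to 0 = 0, so the extra equation is consistent.
Reading off the reduced rows gives u = 3, v = -1.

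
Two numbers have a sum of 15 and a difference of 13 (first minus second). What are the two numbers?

first number: 14, second number: 1

Let x = first number, y = second number.
  x + y = 15
  x - y = 13
From equation 1: x = 15 − y.
Substitute into equation 2 and solve: y = 1.
Then x = 14.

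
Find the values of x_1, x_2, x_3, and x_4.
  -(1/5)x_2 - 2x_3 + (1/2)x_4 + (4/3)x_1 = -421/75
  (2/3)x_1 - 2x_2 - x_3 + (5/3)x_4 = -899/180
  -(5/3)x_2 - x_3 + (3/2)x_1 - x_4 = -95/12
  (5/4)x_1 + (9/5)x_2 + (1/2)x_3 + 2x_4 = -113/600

x_1 = -3, x_2 = 7/5, x_3 = 3/4, x_4 = 1/3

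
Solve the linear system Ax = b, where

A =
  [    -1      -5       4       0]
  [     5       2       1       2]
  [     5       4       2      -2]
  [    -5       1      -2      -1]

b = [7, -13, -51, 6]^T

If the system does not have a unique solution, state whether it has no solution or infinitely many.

x_1 = -1, x_2 = -6, x_3 = -6, x_4 = 5

Row-reduce the augmented matrix:
R1 ← R1 / (-1).
R2 ← R2 − 5·R1.
R3 ← R3 − 5·R1.
R4 ← R4 + 5·R1.
R2 ← R2 / (-23).
R1 ← R1 − 5·R2.
R3 ← R3 + 21·R2.
R4 ← R4 − 26·R2.
R3 ← R3 / (65/23).
R1 ← R1 − 13/23·R3.
R2 ← R2 + 21/23·R3.
R4 ← R4 − 40/23·R3.
R4 ← R4 / (47/13).
R1 ← R1 − 6/5·R4.
R2 ← R2 + 86/65·R4.
R3 ← R3 + 88/65·R4.
Reading off the reduced rows gives x_1 = -1, x_2 = -6, x_3 = -6, x_4 = 5.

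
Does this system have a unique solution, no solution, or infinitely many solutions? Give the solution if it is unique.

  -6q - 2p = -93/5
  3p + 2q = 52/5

p = 9/5, q = 5/2

Row-reduce the augmented matrix:
R1 ← R1 / (-2).
R2 ← R2 − 3·R1.
R2 ← R2 / (-7).
R1 ← R1 − 3·R2.
Reading off the reduced rows gives p = 9/5, q = 5/2.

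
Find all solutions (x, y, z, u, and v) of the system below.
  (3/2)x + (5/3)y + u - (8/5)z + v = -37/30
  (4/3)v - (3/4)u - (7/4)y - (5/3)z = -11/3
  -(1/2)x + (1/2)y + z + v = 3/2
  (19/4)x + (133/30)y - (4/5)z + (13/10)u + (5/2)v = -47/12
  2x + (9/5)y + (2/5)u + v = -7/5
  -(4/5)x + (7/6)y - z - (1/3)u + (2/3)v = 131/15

Row-reduce:
R1 ← R1 / (3/2).
R3 ← R3 + 1/2·R1.
R4 ← R4 − 19/4·R1.
R5 ← R5 − 2·R1.
R6 ← R6 + 4/5·R1.
R2 ← R2 / (-7/4).
R1 ← R1 − 10/9·R2.
R3 ← R3 − 19/18·R2.
R4 ← R4 + 38/45·R2.
R5 ← R5 + 19/45·R2.
R6 ← R6 − 37/18·R2.
R3 ← R3 / (-509/945).
R1 ← R1 + 2008/945·R3.
R2 ← R2 − 20/21·R3.
R4 ← R4 − 4792/945·R3.
R5 ← R5 − 2396/945·R3.
R6 ← R6 + 18007/4725·R3.
R4 ← R4 / (-6682/2545).
R1 ← R1 − 336/509·R4.
R2 ← R2 − 111/509·R4.
R3 ← R3 − 225/1018·R4.
R5 ← R5 + 3341/2545·R4.
R6 ← R6 − 1232/7635·R4.
Swap R5 and R6.
R5 ← R5 / (-187126/16705).
R1 ← R1 + 7314/3341·R5.
R2 ← R2 − 15303/3341·R5.
R3 ← R3 + 15935/6682·R5.
R4 ← R4 + 23941/3341·R5.
Row 6 reduces to 0 = 1/4, a contradiction. The system is inconsistent.

no solution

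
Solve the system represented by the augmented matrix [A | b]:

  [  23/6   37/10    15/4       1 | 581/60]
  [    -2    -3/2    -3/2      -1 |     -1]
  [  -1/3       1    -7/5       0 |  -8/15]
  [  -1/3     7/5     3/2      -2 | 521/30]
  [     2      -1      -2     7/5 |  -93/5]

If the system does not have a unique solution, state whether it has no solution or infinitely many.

no solution

Row-reduce:
R1 ← R1 / (23/6).
R2 ← R2 + 2·R1.
R3 ← R3 + 1/3·R1.
R4 ← R4 + 1/3·R1.
R5 ← R5 − 2·R1.
R2 ← R2 / (99/230).
R1 ← R1 − 111/115·R2.
R3 ← R3 − 152/115·R2.
R4 ← R4 − 198/115·R2.
R5 ← R5 + 337/115·R2.
R3 ← R3 / (-817/330).
R1 ← R1 + 1/22·R3.
R2 ← R2 − 35/33·R3.
R5 ← R5 + 28/33·R3.
Swap R4 and R5.
R4 ← R4 / (-11891/4085).
R1 ← R1 − 1066/817·R4.
R2 ← R2 + 1090/2451·R4.
R3 ← R3 + 1540/2451·R4.
Row 5 reduces to 0 = 2, a contradiction. The system is inconsistent.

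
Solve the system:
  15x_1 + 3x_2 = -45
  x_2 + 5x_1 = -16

Row-reduce:
R1 ← R1 / (15).
R2 ← R2 − 5·R1.
Row 2 reduces to 0 = -1, a contradiction. The system is inconsistent.

no solution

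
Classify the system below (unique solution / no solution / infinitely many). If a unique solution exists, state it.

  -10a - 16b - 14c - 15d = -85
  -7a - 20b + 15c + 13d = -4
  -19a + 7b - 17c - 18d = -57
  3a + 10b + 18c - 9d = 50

Row-reduce the augmented matrix:
R1 ← R1 / (-10).
R2 ← R2 + 7·R1.
R3 ← R3 + 19·R1.
R4 ← R4 − 3·R1.
R2 ← R2 / (-44/5).
R1 ← R1 − 8/5·R2.
R3 ← R3 − 187/5·R2.
R4 ← R4 − 26/5·R2.
R3 ← R3 / (115).
R1 ← R1 − 65/11·R3.
R2 ← R2 + 31/11·R3.
R4 ← R4 − 313/11·R3.
R4 ← R4 / (-272469/10120).
R1 ← R1 − 205/2024·R4.
R2 ← R2 − 87/2530·R4.
R3 ← R3 − 883/920·R4.
Reading off the reduced rows gives a = 1, b = 2, c = 2, d = 1.

a = 1, b = 2, c = 2, d = 1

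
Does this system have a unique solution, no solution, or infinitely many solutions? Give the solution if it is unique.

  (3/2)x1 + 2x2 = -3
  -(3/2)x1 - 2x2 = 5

no solution

Row-reduce:
R1 ← R1 / (3/2).
R2 ← R2 + 3/2·R1.
Row 2 reduces to 0 = 2, a contradiction. The system is inconsistent.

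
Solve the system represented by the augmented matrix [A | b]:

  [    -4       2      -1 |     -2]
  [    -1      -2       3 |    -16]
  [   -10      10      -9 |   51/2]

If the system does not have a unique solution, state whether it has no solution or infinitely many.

no solution

Row-reduce:
R1 ← R1 / (-4).
R2 ← R2 + 1·R1.
R3 ← R3 + 10·R1.
R2 ← R2 / (-5/2).
R1 ← R1 + 1/2·R2.
R3 ← R3 − 5·R2.
Row 3 reduces to 0 = -1/2, a contradiction. The system is inconsistent.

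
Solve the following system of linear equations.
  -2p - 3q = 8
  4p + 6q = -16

infinitely many solutions

Row-reduce:
R1 ← R1 / (-2).
R2 ← R2 − 4·R1.
Rank is 1 with 2 unknowns, leaving q free.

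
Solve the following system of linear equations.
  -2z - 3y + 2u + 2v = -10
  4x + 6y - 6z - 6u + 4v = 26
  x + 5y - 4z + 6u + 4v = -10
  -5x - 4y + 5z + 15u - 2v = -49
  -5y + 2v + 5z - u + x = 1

Row-reduce:
Swap R1 and R2.
R1 ← R1 / (4).
R3 ← R3 − 1·R1.
R4 ← R4 + 5·R1.
R5 ← R5 − 1·R1.
R2 ← R2 / (-3).
R1 ← R1 − 3/2·R2.
R3 ← R3 − 7/2·R2.
R4 ← R4 − 7/2·R2.
R5 ← R5 + 13/2·R2.
R3 ← R3 / (-29/6).
R1 ← R1 + 5/2·R3.
R2 ← R2 − 2/3·R3.
R4 ← R4 + 29/6·R3.
R5 ← R5 − 65/6·R3.
Swap R4 and R5.
R4 ← R4 / (528/29).
R1 ← R1 + 162/29·R4.
R2 ← R2 − 20/29·R4.
R3 ← R3 + 59/29·R4.
Rank is 4 with 5 unknowns, leaving v free.

infinitely many solutions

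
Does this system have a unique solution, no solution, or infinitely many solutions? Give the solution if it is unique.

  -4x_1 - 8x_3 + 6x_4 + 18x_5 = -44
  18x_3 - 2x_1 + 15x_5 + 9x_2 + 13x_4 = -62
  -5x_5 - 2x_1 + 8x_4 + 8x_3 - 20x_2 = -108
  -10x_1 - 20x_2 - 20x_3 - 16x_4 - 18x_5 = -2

Row-reduce:
R1 ← R1 / (-4).
R2 ← R2 + 2·R1.
R3 ← R3 + 2·R1.
R4 ← R4 + 10·R1.
R2 ← R2 / (9).
R3 ← R3 + 20·R2.
R4 ← R4 + 20·R2.
R3 ← R3 / (548/9).
R1 ← R1 − 2·R3.
R2 ← R2 − 22/9·R3.
R4 ← R4 − 440/9·R3.
R4 ← R4 / (-4197/137).
R1 ← R1 + 328/137·R4.
R2 ← R2 − 5/274·R4.
R3 ← R3 − 245/548·R4.
Rank is 4 with 5 unknowns, leaving x_5 free.

infinitely many solutions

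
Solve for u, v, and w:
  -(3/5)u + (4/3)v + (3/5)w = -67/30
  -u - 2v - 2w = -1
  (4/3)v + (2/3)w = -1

Row-reduce the augmented matrix:
R1 ← R1 / (-3/5).
R2 ← R2 + 1·R1.
R2 ← R2 / (-38/9).
R1 ← R1 + 20/9·R2.
R3 ← R3 − 4/3·R2.
R3 ← R3 / (-16/57).
R1 ← R1 − 11/19·R3.
R2 ← R2 − 27/38·R3.
Reading off the reduced rows gives u = 2, v = -1, w = 1/2.

u = 2, v = -1, w = 1/2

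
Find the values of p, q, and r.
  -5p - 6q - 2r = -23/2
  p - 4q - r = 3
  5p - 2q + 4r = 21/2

Row-reduce the augmented matrix:
R1 ← R1 / (-5).
R2 ← R2 − 1·R1.
R3 ← R3 − 5·R1.
R2 ← R2 / (-26/5).
R1 ← R1 − 6/5·R2.
R3 ← R3 + 8·R2.
R3 ← R3 / (54/13).
R1 ← R1 − 1/13·R3.
R2 ← R2 − 7/26·R3.
Reading off the reduced rows gives p = 5/2, q = 0, r = -1/2.

p = 5/2, q = 0, r = -1/2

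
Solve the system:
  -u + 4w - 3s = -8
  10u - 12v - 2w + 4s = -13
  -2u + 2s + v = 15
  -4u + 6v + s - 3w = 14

no solution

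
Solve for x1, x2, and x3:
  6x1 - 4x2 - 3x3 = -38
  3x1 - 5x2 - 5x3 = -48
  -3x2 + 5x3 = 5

x1 = -1, x2 = 5, x3 = 4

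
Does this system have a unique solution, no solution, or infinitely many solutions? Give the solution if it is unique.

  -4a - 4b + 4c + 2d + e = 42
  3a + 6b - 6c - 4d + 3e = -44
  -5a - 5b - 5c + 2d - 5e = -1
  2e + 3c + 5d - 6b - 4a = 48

infinitely many solutions

Row-reduce:
R1 ← R1 / (-4).
R2 ← R2 − 3·R1.
R3 ← R3 + 5·R1.
R4 ← R4 + 4·R1.
R2 ← R2 / (3).
R1 ← R1 − 1·R2.
R4 ← R4 + 2·R2.
R3 ← R3 / (-10).
R2 ← R2 + 1·R3.
R4 ← R4 + 3·R3.
R4 ← R4 / (89/60).
R1 ← R1 − 1/3·R4.
R2 ← R2 + 47/60·R4.
R3 ← R3 − 1/20·R4.
Rank is 4 with 5 unknowns, leaving e free.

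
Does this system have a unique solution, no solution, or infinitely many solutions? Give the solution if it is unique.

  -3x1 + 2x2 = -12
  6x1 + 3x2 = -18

Row-reduce the augmented matrix:
R1 ← R1 / (-3).
R2 ← R2 − 6·R1.
R2 ← R2 / (7).
R1 ← R1 + 2/3·R2.
Reading off the reduced rows gives x1 = 0, x2 = -6.

x1 = 0, x2 = -6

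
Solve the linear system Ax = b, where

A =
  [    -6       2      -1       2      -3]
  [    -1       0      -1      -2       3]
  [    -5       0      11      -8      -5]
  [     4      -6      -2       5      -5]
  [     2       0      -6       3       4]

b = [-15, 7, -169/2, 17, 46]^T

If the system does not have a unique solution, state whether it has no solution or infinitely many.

Row-reduce:
R1 ← R1 / (-6).
R2 ← R2 + 1·R1.
R3 ← R3 + 5·R1.
R4 ← R4 − 4·R1.
R5 ← R5 − 2·R1.
R2 ← R2 / (-1/3).
R1 ← R1 + 1/3·R2.
R3 ← R3 + 5/3·R2.
R4 ← R4 + 14/3·R2.
R5 ← R5 − 2/3·R2.
R3 ← R3 / (16).
R1 ← R1 − 1·R3.
R2 ← R2 − 5/2·R3.
R4 ← R4 − 9·R3.
R5 ← R5 + 8·R3.
R4 ← R4 / (303/8).
R1 ← R1 − 15/8·R4.
R2 ← R2 − 107/16·R4.
R3 ← R3 − 1/8·R4.
Row 5 reduces to 0 = 1/4, a contradiction. The system is inconsistent.

no solution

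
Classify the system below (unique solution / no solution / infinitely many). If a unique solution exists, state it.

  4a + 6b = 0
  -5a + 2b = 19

a = -3, b = 2

Row-reduce the augmented matrix:
R1 ← R1 / (4).
R2 ← R2 + 5·R1.
R2 ← R2 / (19/2).
R1 ← R1 − 3/2·R2.
Reading off the reduced rows gives a = -3, b = 2.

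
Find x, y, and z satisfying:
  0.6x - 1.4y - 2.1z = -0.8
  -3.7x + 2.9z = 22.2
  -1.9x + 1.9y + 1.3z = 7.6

x = -6, y = -2, z = 0

Row-reduce the augmented matrix:
R1 ← R1 / (3/5).
R2 ← R2 + 37/10·R1.
R3 ← R3 + 19/10·R1.
R2 ← R2 / (-259/30).
R1 ← R1 + 7/3·R2.
R3 ← R3 + 38/15·R2.
R3 ← R3 / (-12437/5180).
R1 ← R1 + 29/37·R3.
R2 ← R2 − 603/518·R3.
Reading off the reduced rows gives x = -6, y = -2, z = 0.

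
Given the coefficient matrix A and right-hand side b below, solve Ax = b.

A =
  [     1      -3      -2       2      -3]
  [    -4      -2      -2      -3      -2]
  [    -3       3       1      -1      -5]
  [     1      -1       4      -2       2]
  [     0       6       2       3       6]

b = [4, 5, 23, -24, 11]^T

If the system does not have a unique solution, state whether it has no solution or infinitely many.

x_1 = -3, x_2 = 3, x_3 = -2, x_4 = 3, x_5 = -2

Row-reduce the augmented matrix:
R2 ← R2 + 4·R1.
R3 ← R3 + 3·R1.
R4 ← R4 − 1·R1.
R2 ← R2 / (-14).
R1 ← R1 + 3·R2.
R3 ← R3 + 6·R2.
R4 ← R4 − 2·R2.
R5 ← R5 − 6·R2.
R3 ← R3 / (-5/7).
R1 ← R1 − 1/7·R3.
R2 ← R2 − 5/7·R3.
R4 ← R4 − 32/7·R3.
R5 ← R5 + 16/7·R3.
R4 ← R4 / (15).
R1 ← R1 − 3/2·R4.
R2 ← R2 − 5/2·R4.
R3 ← R3 + 4·R4.
R5 ← R5 + 4·R4.
R5 ← R5 / (956/75).
R1 ← R1 − 161/50·R5.
R2 ← R2 − 31/30·R5.
R3 ← R3 + 124/75·R5.
R4 ← R4 + 241/75·R5.
Reading off the reduced rows gives x_1 = -3, x_2 = 3, x_3 = -2, x_4 = 3, x_5 = -2.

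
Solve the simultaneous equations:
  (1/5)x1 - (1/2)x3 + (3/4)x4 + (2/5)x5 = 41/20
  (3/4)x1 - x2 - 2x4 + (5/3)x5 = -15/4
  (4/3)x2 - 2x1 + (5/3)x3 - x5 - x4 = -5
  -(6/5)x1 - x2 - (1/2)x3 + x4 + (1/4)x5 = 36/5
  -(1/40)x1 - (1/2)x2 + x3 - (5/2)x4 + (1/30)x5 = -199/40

no solution

Row-reduce:
R1 ← R1 / (1/5).
R2 ← R2 − 3/4·R1.
R3 ← R3 + 2·R1.
R4 ← R4 + 6/5·R1.
R5 ← R5 + 1/40·R1.
R2 ← R2 / (-1).
R3 ← R3 − 4/3·R2.
R4 ← R4 + 1·R2.
R5 ← R5 + 1/2·R2.
R3 ← R3 / (-5/6).
R1 ← R1 + 5/2·R3.
R2 ← R2 + 15/8·R3.
R4 ← R4 + 43/8·R3.
R4 ← R4 / (391/40).
R1 ← R1 − 7/2·R4.
R2 ← R2 − 37/8·R4.
R3 ← R3 + 1/10·R4.
Row 5 reduces to 0 = 1, a contradiction. The system is inconsistent.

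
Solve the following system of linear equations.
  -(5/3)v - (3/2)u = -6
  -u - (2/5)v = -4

From equation 2: u = 4 − 2/5·v.
Substitute into equation 1 and solve: v = 0.
Then u = 4.

u = 4, v = 0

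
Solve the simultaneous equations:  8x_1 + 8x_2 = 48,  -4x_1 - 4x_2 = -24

Row-reduce:
R1 ← R1 / (8).
R2 ← R2 + 4·R1.
Rank is 1 with 2 unknowns, leaving x_2 free.

infinitely many solutions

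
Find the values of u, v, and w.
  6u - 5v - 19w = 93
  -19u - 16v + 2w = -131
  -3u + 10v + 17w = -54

u = 3, v = 4, w = -5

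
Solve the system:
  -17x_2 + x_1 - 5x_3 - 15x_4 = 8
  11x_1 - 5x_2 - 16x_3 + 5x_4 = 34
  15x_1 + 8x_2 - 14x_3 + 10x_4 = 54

Row-reduce:
R2 ← R2 − 11·R1.
R3 ← R3 − 15·R1.
R2 ← R2 / (182).
R1 ← R1 + 17·R2.
R3 ← R3 − 263·R2.
R3 ← R3 / (65/14).
R1 ← R1 + 19/14·R3.
R2 ← R2 − 3/14·R3.
Rank is 3 with 4 unknowns, leaving x_4 free.

infinitely many solutions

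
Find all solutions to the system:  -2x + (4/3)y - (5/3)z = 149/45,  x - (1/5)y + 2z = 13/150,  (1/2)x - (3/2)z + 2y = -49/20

x = -5/2, y = 2/5, z = 4/3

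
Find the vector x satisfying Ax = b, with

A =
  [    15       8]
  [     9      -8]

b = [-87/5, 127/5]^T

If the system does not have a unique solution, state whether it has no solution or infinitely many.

x_1 = 1/3, x_2 = -14/5

Row-reduce the augmented matrix:
R1 ← R1 / (15).
R2 ← R2 − 9·R1.
R2 ← R2 / (-64/5).
R1 ← R1 − 8/15·R2.
Reading off the reduced rows gives x_1 = 1/3, x_2 = -14/5.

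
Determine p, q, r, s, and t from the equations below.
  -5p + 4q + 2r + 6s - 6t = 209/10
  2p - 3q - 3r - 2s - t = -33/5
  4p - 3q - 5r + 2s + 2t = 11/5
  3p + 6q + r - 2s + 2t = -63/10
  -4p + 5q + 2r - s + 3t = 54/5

p = -5/2, q = 1, r = -2, s = 2, t = 3/5

Row-reduce the augmented matrix:
R1 ← R1 / (-5).
R2 ← R2 − 2·R1.
R3 ← R3 − 4·R1.
R4 ← R4 − 3·R1.
R5 ← R5 + 4·R1.
R2 ← R2 / (-7/5).
R1 ← R1 + 4/5·R2.
R3 ← R3 − 1/5·R2.
R4 ← R4 − 42/5·R2.
R5 ← R5 − 9/5·R2.
R3 ← R3 / (-26/7).
R1 ← R1 − 6/7·R3.
R2 ← R2 − 11/7·R3.
R4 ← R4 + 11·R3.
R5 ← R5 + 17/7·R3.
R4 ← R4 / (-212/13).
R1 ← R1 − 2/13·R4.
R2 ← R2 − 34/13·R4.
R3 ← R3 + 24/13·R4.
R5 ← R5 + 127/13·R4.
R5 ← R5 / (5481/424).
R1 ← R1 − 481/212·R5.
R2 ← R2 + 197/212·R5.
R3 ← R3 − 241/106·R5.
R4 ← R4 − 319/424·R5.
Reading off the reduced rows gives p = -5/2, q = 1, r = -2, s = 2, t = 3/5.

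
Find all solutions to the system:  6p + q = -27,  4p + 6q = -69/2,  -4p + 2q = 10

no solution

Row-reduce:
R1 ← R1 / (6).
R2 ← R2 − 4·R1.
R3 ← R3 + 4·R1.
R2 ← R2 / (16/3).
R1 ← R1 − 1/6·R2.
R3 ← R3 − 8/3·R2.
Row 3 reduces to 0 = 1/4, a contradiction. The system is inconsistent.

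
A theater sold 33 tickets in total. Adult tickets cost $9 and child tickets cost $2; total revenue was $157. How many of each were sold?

adult tickets: 13, child tickets: 20

Let a = adult tickets, c = child tickets.
  a + c = 33
  2c + 9a = 157
From equation 1: a = 33 − c.
Substitute into equation 2 and solve: c = 20.
Then a = 13.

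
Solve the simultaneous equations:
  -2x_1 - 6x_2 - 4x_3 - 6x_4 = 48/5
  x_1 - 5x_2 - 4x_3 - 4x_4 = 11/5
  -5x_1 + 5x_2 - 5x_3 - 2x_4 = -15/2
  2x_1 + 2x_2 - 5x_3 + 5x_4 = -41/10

x_1 = -14/5, x_2 = -3, x_3 = 1/2, x_4 = 2

Row-reduce the augmented matrix:
R1 ← R1 / (-2).
R2 ← R2 − 1·R1.
R3 ← R3 + 5·R1.
R4 ← R4 − 2·R1.
R2 ← R2 / (-8).
R1 ← R1 − 3·R2.
R3 ← R3 − 20·R2.
R4 ← R4 + 4·R2.
R3 ← R3 / (-10).
R1 ← R1 + 1/4·R3.
R2 ← R2 − 3/4·R3.
R4 ← R4 + 6·R3.
R4 ← R4 / (26/5).
R1 ← R1 − 39/80·R4.
R2 ← R2 − 43/80·R4.
R3 ← R3 − 9/20·R4.
Reading off the reduced rows gives x_1 = -14/5, x_2 = -3, x_3 = 1/2, x_4 = 2.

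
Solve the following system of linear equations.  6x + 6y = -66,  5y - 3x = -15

x = -5, y = -6

Row-reduce the augmented matrix:
R1 ← R1 / (6).
R2 ← R2 + 3·R1.
R2 ← R2 / (8).
R1 ← R1 − 1·R2.
Reading off the reduced rows gives x = -5, y = -6.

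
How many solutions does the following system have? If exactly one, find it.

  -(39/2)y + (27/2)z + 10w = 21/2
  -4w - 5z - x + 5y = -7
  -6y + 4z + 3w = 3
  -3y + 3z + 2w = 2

no solution

Row-reduce:
Swap R1 and R2.
R1 ← R1 / (-1).
R2 ← R2 / (-39/2).
R1 ← R1 + 5·R2.
R3 ← R3 + 6·R2.
R4 ← R4 + 3·R2.
R3 ← R3 / (-2/13).
R1 ← R1 − 20/13·R3.
R2 ← R2 + 9/13·R3.
R4 ← R4 − 12/13·R3.
Row 4 reduces to 0 = -1, a contradiction. The system is inconsistent.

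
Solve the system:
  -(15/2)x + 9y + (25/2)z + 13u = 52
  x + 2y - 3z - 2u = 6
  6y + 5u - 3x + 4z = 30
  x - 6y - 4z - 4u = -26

no solution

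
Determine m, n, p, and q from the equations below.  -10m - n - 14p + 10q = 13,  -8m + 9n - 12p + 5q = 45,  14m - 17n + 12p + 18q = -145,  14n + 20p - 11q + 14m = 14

m = -5, n = 3, p = 1, q = -2

Row-reduce the augmented matrix:
R1 ← R1 / (-10).
R2 ← R2 + 8·R1.
R3 ← R3 − 14·R1.
R4 ← R4 − 14·R1.
R2 ← R2 / (49/5).
R1 ← R1 − 1/10·R2.
R3 ← R3 + 92/5·R2.
R4 ← R4 − 63/5·R2.
R3 ← R3 / (-446/49).
R1 ← R1 − 69/49·R3.
R2 ← R2 + 4/49·R3.
R4 ← R4 − 10/7·R3.
R4 ← R4 / (2452/223).
R1 ← R1 − 1387/446·R4.
R2 ← R2 + 121/223·R4.
R3 ← R3 + 646/223·R4.
Reading off the reduced rows gives m = -5, n = 3, p = 1, q = -2.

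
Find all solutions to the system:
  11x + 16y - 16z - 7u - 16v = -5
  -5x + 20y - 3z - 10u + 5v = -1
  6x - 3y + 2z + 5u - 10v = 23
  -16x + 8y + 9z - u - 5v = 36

Row-reduce:
R1 ← R1 / (11).
R2 ← R2 + 5·R1.
R3 ← R3 − 6·R1.
R4 ← R4 + 16·R1.
R2 ← R2 / (300/11).
R1 ← R1 − 16/11·R2.
R3 ← R3 + 129/11·R2.
R4 ← R4 − 344/11·R2.
R3 ← R3 / (631/100).
R1 ← R1 + 68/75·R3.
R2 ← R2 + 113/300·R3.
R4 ← R4 + 187/75·R3.
R4 ← R4 / (9802/1893).
R1 ← R1 − 983/1893·R4.
R2 ← R2 + 559/1893·R4.
R3 ← R3 − 315/631·R4.
Rank is 4 with 5 unknowns, leaving v free.

infinitely many solutions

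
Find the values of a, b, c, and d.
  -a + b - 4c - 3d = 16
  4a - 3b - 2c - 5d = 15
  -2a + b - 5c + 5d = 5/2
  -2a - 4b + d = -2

Row-reduce the augmented matrix:
R1 ← R1 / (-1).
R2 ← R2 − 4·R1.
R3 ← R3 + 2·R1.
R4 ← R4 + 2·R1.
R1 ← R1 + 1·R2.
R3 ← R3 + 1·R2.
R4 ← R4 + 6·R2.
R3 ← R3 / (-15).
R1 ← R1 + 14·R3.
R2 ← R2 + 18·R3.
R4 ← R4 + 100·R3.
R4 ← R4 / (-55).
R1 ← R1 + 42/5·R4.
R2 ← R2 + 49/5·R4.
R3 ← R3 − 2/5·R4.
Reading off the reduced rows gives a = 0, b = 0, c = -5/2, d = -2.

a = 0, b = 0, c = -5/2, d = -2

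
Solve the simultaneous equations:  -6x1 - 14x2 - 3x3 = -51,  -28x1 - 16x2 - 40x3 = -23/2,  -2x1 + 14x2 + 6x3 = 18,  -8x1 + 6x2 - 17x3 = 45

no solution

Row-reduce:
R1 ← R1 / (-6).
R2 ← R2 + 28·R1.
R3 ← R3 + 2·R1.
R4 ← R4 + 8·R1.
R2 ← R2 / (148/3).
R1 ← R1 − 7/3·R2.
R3 ← R3 − 56/3·R2.
R4 ← R4 − 74/3·R2.
R3 ← R3 / (623/37).
R1 ← R1 − 64/37·R3.
R2 ← R2 + 39/74·R3.
Row 4 reduces to 0 = -1/4, a contradiction. The system is inconsistent.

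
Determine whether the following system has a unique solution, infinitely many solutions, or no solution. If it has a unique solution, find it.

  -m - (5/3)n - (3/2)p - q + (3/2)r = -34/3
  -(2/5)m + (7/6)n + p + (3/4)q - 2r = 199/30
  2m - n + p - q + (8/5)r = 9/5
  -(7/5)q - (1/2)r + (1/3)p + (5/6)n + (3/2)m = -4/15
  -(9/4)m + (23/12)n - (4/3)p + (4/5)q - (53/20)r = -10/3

Row-reduce:
R1 ← R1 / (-1).
R2 ← R2 + 2/5·R1.
R3 ← R3 − 2·R1.
R4 ← R4 − 3/2·R1.
R5 ← R5 + 9/4·R1.
R2 ← R2 / (11/6).
R1 ← R1 − 5/3·R2.
R3 ← R3 + 13/3·R2.
R4 ← R4 + 5/3·R2.
R5 ← R5 − 17/3·R2.
R3 ← R3 / (98/55).
R1 ← R1 − 1/22·R3.
R2 ← R2 − 48/55·R3.
R4 ← R4 + 61/132·R3.
R5 ← R5 + 3833/1320·R3.
R4 ← R4 / (-22669/11760).
R1 ← R1 + 15/392·R4.
R2 ← R2 − 75/98·R4.
R3 ← R3 + 31/196·R4.
R5 ← R5 + 22669/23520·R4.
Row 5 reduces to 0 = -1/2, a contradiction. The system is inconsistent.

no solution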